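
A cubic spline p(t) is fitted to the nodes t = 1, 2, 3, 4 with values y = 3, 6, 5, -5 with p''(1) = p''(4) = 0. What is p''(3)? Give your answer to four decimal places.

-12.8000

Put σ_i = p'' at the i-th knot. Here h = (1, 1, 1) and Δ = (3, -1, -10), so the interior equations h_(i-1)·σ_(i-1) + 2(h_(i-1)+h_i)·σ_i + h_i·σ_(i+1) = 6(Δ_i − Δ_(i-1)) read
  1·σ_0 + 4·σ_1 + 1·σ_2 = 6(Δ_1 - Δ_0) = -24
  1·σ_1 + 4·σ_2 + 1·σ_3 = 6(Δ_2 - Δ_1) = -54
Natural end conditions: σ_0 = σ_3 = 0.
Solving the tridiagonal system: σ_0 = 0, σ_1 = -14/5, σ_2 = -64/5, σ_3 = 0.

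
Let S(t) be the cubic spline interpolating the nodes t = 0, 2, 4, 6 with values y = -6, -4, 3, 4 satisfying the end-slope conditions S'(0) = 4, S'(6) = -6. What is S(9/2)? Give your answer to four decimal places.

4.8906

Let m_i = S''(x_i). Step sizes h_i = 2, 2, 2; slopes of the chords Δ_i = (y_(i+1) - y_i)/h_i = 1, 7/2, 1/2.
  2·m_0 + 8·m_1 + 2·m_2 = 6(Δ_1 - Δ_0) = 15
  2·m_1 + 8·m_2 + 2·m_3 = 6(Δ_2 - Δ_1) = -18
Clamped end conditions give two more equations: 2h_0·m_0 + h_0·m_1 = 6(Δ_0 - S'(0)) = -18 and h_2·m_2 + 2h_2·m_3 = 6(S'(6) - Δ_2) = -39.
Solving: m_0 = -19/3, m_1 = 11/3, m_2 = -5/6, m_3 = -28/3.
On [4, 6], S(t) = 3 + 25/6·(t - 4) - 5/12·(t - 4)² - 17/24·(t - 4)³.
With (t - 4) = 1/2: S(9/2) = 313/64.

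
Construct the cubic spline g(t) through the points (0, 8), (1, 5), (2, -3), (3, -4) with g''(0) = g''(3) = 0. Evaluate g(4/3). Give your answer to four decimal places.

2.3481

Let M_i = g''(x_i). Step sizes h_i = 1, 1, 1; slopes of the chords Δ_i = (y_(i+1) - y_i)/h_i = -3, -8, -1.
  1·M_0 + 4·M_1 + 1·M_2 = 6(Δ_1 - Δ_0) = -30
  1·M_1 + 4·M_2 + 1·M_3 = 6(Δ_2 - Δ_1) = 42
Natural end conditions: M_0 = M_3 = 0.
Hence M_0 = 0, M_1 = -54/5, M_2 = 66/5, M_3 = 0.
On [1, 2], g(t) = 5 - 33/5·(t - 1) - 27/5·(t - 1)² + 4·(t - 1)³.
With (t - 1) = 1/3: g(4/3) = 317/135.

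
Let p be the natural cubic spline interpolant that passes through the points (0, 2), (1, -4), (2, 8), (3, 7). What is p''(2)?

Write M_i for p''(x_i). With h_i = 1, 1, 1 and divided differences Δ_i = -6, 12, -1, the continuity of p' gives the tridiagonal system
  1·M_0 + 4·M_1 + 1·M_2 = 6(Δ_1 - Δ_0) = 108
  1·M_1 + 4·M_2 + 1·M_3 = 6(Δ_2 - Δ_1) = -78
Natural end conditions: M_0 = M_3 = 0.
Hence M_0 = 0, M_1 = 34, M_2 = -28, M_3 = 0.

-28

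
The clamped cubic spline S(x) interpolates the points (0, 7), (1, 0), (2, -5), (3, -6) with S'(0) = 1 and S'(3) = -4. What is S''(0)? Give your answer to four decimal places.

With M_i denoting the second derivative at x_i, h_i = 1, 1, 1, and Δ_i = (y_(i+1) − y_i)/h_i = -7, -5, -1:
  1·M_0 + 4·M_1 + 1·M_2 = 6(Δ_1 - Δ_0) = 12
  1·M_1 + 4·M_2 + 1·M_3 = 6(Δ_2 - Δ_1) = 24
Clamped end conditions give two more equations: 2h_0·M_0 + h_0·M_1 = 6(Δ_0 - S'(0)) = -48 and h_2·M_2 + 2h_2·M_3 = 6(S'(3) - Δ_2) = -18.
Solving: M_0 = -422/15, M_1 = 124/15, M_2 = 106/15, M_3 = -188/15.

-28.1333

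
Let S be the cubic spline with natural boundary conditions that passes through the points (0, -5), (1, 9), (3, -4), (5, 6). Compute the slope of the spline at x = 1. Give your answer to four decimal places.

5.5000

Let M_i = S''(x_i). Step sizes h_i = 1, 2, 2; slopes of the chords Δ_i = (y_(i+1) - y_i)/h_i = 14, -13/2, 5.
  1·M_0 + 6·M_1 + 2·M_2 = 6(Δ_1 - Δ_0) = -123
  2·M_1 + 8·M_2 + 2·M_3 = 6(Δ_2 - Δ_1) = 69
Natural end conditions: M_0 = M_3 = 0.
Hence M_0 = 0, M_1 = -51/2, M_2 = 15, M_3 = 0.
On [1, 3], S'(x) = b_1 + 2c_1·(x - 1) + 3d_1·(x - 1)² with b_1 = Δ_1 - h_1(2M_1 + M_2)/6 = 11/2, c_1 = M_1/2 = -51/4, d_1 = (M_2 - M_1)/(6h_1) = 27/8. So S'(1) = 11/2.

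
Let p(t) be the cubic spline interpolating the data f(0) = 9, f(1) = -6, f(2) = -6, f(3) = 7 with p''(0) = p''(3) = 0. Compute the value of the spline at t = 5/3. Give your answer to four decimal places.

Let σ_i = p''(x_i). Step sizes h_i = 1, 1, 1; slopes of the chords Δ_i = (y_(i+1) - y_i)/h_i = -15, 0, 13.
  1·σ_0 + 4·σ_1 + 1·σ_2 = 6(Δ_1 - Δ_0) = 90
  1·σ_1 + 4·σ_2 + 1·σ_3 = 6(Δ_2 - Δ_1) = 78
Natural end conditions: σ_0 = σ_3 = 0.
Hence σ_0 = 0, σ_1 = 94/5, σ_2 = 74/5, σ_3 = 0.
On [1, 2], p(t) = -6 - 131/15·(t - 1) + 47/5·(t - 1)² - 2/3·(t - 1)³.
With (t - 1) = 2/3: p(5/3) = -3176/405.

-7.8420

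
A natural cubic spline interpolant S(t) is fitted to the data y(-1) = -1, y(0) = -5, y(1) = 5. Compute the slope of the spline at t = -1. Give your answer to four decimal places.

Put M_i = S'' at the i-th knot. Here h = (1, 1) and Δ = (-4, 10), so the interior equations h_(i-1)·M_(i-1) + 2(h_(i-1)+h_i)·M_i + h_i·M_(i+1) = 6(Δ_i − Δ_(i-1)) read
  1·M_0 + 4·M_1 + 1·M_2 = 6(Δ_1 - Δ_0) = 84
Natural end conditions: M_0 = M_2 = 0.
Solving: M_0 = 0, M_1 = 21, M_2 = 0.
On [-1, 0], S'(t) = b_0 + 2c_0·(t + 1) + 3d_0·(t + 1)² with b_0 = Δ_0 - h_0(2M_0 + M_1)/6 = -15/2, c_0 = M_0/2 = 0, d_0 = (M_1 - M_0)/(6h_0) = 7/2. So S'(-1) = -15/2.

-7.5000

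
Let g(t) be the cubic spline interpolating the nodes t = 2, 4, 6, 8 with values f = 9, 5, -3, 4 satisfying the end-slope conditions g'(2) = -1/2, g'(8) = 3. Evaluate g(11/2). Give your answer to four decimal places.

Let σ_i = g''(x_i). Step sizes h_i = 2, 2, 2; slopes of the chords Δ_i = (y_(i+1) - y_i)/h_i = -2, -4, 7/2.
  2·σ_0 + 8·σ_1 + 2·σ_2 = 6(Δ_1 - Δ_0) = -12
  2·σ_1 + 8·σ_2 + 2·σ_3 = 6(Δ_2 - Δ_1) = 45
Clamped end conditions give two more equations: 2h_0·σ_0 + h_0·σ_1 = 6(Δ_0 - g'(2)) = -9 and h_2·σ_2 + 2h_2·σ_3 = 6(g'(8) - Δ_2) = -3.
Solving: σ_0 = -19/30, σ_1 = -97/30, σ_2 = 227/30, σ_3 = -68/15.
On [4, 6], g(t) = 5 - 131/30·(t - 4) - 97/60·(t - 4)² + 9/10·(t - 4)³.
With (t - 4) = 3/2: g(11/2) = -43/20.

-2.1500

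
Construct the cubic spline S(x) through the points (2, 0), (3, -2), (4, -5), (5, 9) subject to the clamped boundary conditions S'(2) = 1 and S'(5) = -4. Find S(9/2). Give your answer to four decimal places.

Put σ_i = S'' at the i-th knot. Here h = (1, 1, 1) and Δ = (-2, -3, 14), so the interior equations h_(i-1)·σ_(i-1) + 2(h_(i-1)+h_i)·σ_i + h_i·σ_(i+1) = 6(Δ_i − Δ_(i-1)) read
  1·σ_0 + 4·σ_1 + 1·σ_2 = 6(Δ_1 - Δ_0) = -6
  1·σ_1 + 4·σ_2 + 1·σ_3 = 6(Δ_2 - Δ_1) = 102
Clamped end conditions give two more equations: 2h_0·σ_0 + h_0·σ_1 = 6(Δ_0 - S'(2)) = -18 and h_2·σ_2 + 2h_2·σ_3 = 6(S'(5) - Δ_2) = -108.
Hence σ_0 = -38/15, σ_1 = -194/15, σ_2 = 724/15, σ_3 = -1172/15.
On [4, 5], S(x) = -5 + 164/15·(x - 4) + 362/15·(x - 4)² - 316/15·(x - 4)³.
With (x - 4) = 1/2: S(9/2) = 58/15.

3.8667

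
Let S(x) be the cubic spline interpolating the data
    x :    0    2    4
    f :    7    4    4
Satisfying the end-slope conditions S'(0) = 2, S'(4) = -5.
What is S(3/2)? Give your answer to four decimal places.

4.7617

Let m_i = S''(x_i). Step sizes h_i = 2, 2; slopes of the chords Δ_i = (y_(i+1) - y_i)/h_i = -3/2, 0.
  2·m_0 + 8·m_1 + 2·m_2 = 6(Δ_1 - Δ_0) = 9
Clamped end conditions give two more equations: 2h_0·m_0 + h_0·m_1 = 6(Δ_0 - S'(0)) = -21 and h_1·m_1 + 2h_1·m_2 = 6(S'(4) - Δ_1) = -30.
Hence m_0 = -65/8, m_1 = 23/4, m_2 = -83/8.
On [0, 2], S(x) = 7 + 2·x - 65/16·x² + 37/32·x³.
With x = 3/2: S(3/2) = 1219/256.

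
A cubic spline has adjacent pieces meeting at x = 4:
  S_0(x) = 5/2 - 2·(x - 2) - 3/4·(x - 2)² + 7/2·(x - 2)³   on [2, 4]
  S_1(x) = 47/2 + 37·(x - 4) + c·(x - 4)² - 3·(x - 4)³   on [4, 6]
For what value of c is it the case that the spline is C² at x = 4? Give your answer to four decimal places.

20.2500

S_0''(x) = -3/2 + 21·(x - 2), so S_0''(4) = 81/2. On the right, S_1''(4) = 2c, so c = 81/4.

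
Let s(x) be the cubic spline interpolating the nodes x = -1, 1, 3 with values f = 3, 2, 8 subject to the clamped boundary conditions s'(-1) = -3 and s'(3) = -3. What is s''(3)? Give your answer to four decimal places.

Put M_i = s'' at the i-th knot. Here h = (2, 2) and Δ = (-1/2, 3), so the interior equations h_(i-1)·M_(i-1) + 2(h_(i-1)+h_i)·M_i + h_i·M_(i+1) = 6(Δ_i − Δ_(i-1)) read
  2·M_0 + 8·M_1 + 2·M_2 = 6(Δ_1 - Δ_0) = 21
Clamped end conditions give two more equations: 2h_0·M_0 + h_0·M_1 = 6(Δ_0 - s'(-1)) = 15 and h_1·M_1 + 2h_1·M_2 = 6(s'(3) - Δ_1) = -36.
Solving the tridiagonal system: M_0 = 9/8, M_1 = 21/4, M_2 = -93/8.

-11.6250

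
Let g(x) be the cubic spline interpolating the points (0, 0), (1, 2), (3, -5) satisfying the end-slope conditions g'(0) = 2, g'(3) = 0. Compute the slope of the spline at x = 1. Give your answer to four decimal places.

-0.4167

Let M_i = g''(x_i). Step sizes h_i = 1, 2; slopes of the chords Δ_i = (y_(i+1) - y_i)/h_i = 2, -7/2.
  1·M_0 + 6·M_1 + 2·M_2 = 6(Δ_1 - Δ_0) = -33
Clamped end conditions give two more equations: 2h_0·M_0 + h_0·M_1 = 6(Δ_0 - g'(0)) = 0 and h_1·M_1 + 2h_1·M_2 = 6(g'(3) - Δ_1) = 21.
Solving: M_0 = 29/6, M_1 = -29/3, M_2 = 121/12.
On [1, 3], g'(x) = b_1 + 2c_1·(x - 1) + 3d_1·(x - 1)² with b_1 = Δ_1 - h_1(2M_1 + M_2)/6 = -5/12, c_1 = M_1/2 = -29/6, d_1 = (M_2 - M_1)/(6h_1) = 79/48. So g'(1) = -5/12.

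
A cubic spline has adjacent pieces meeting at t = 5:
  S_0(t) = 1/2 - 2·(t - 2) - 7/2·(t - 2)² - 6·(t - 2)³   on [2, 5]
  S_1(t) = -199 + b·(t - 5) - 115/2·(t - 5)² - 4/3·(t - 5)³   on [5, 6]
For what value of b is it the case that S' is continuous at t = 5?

S_0'(t) = -2 - 7·(t - 2) - 18·(t - 2)², so S_0'(5) = -185. On the right, S_1'(5) = b, so b = -185.

-185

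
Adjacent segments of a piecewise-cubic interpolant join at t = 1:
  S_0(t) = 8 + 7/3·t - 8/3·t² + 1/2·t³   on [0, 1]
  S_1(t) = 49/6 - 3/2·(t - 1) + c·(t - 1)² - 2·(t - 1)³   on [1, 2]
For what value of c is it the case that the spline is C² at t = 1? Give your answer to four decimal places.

S_0''(t) = -16/3 + 3·t, so S_0''(1) = -7/3. On the right, S_1''(1) = 2c, so c = -7/6.

-1.1667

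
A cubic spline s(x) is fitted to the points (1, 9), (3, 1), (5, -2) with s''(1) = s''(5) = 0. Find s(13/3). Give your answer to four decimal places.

Put m_i = s'' at the i-th knot. Here h = (2, 2) and Δ = (-4, -3/2), so the interior equations h_(i-1)·m_(i-1) + 2(h_(i-1)+h_i)·m_i + h_i·m_(i+1) = 6(Δ_i − Δ_(i-1)) read
  2·m_0 + 8·m_1 + 2·m_2 = 6(Δ_1 - Δ_0) = 15
Natural end conditions: m_0 = m_2 = 0.
Hence m_0 = 0, m_1 = 15/8, m_2 = 0.
On [3, 5], s(x) = 1 - 11/4·(x - 3) + 15/16·(x - 3)² - 5/32·(x - 3)³.
With (x - 3) = 4/3: s(13/3) = -37/27.

-1.3704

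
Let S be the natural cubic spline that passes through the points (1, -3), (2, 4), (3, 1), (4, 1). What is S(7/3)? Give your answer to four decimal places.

Write σ_i for S''(x_i). With h_i = 1, 1, 1 and divided differences Δ_i = 7, -3, 0, the continuity of S' gives the tridiagonal system
  1·σ_0 + 4·σ_1 + 1·σ_2 = 6(Δ_1 - Δ_0) = -60
  1·σ_1 + 4·σ_2 + 1·σ_3 = 6(Δ_2 - Δ_1) = 18
Natural end conditions: σ_0 = σ_3 = 0.
Hence σ_0 = 0, σ_1 = -86/5, σ_2 = 44/5, σ_3 = 0.
On [2, 3], S(x) = 4 + 19/15·(x - 2) - 43/5·(x - 2)² + 13/3·(x - 2)³.
With (x - 2) = 1/3: S(7/3) = 1469/405.

3.6272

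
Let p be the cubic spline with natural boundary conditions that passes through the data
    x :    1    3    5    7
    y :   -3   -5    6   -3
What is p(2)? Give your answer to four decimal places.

Let M_i = p''(x_i). Step sizes h_i = 2, 2, 2; slopes of the chords Δ_i = (y_(i+1) - y_i)/h_i = -1, 11/2, -9/2.
  2·M_0 + 8·M_1 + 2·M_2 = 6(Δ_1 - Δ_0) = 39
  2·M_1 + 8·M_2 + 2·M_3 = 6(Δ_2 - Δ_1) = -60
Natural end conditions: M_0 = M_3 = 0.
Solving the tridiagonal system: M_0 = 0, M_1 = 36/5, M_2 = -93/10, M_3 = 0.
On [1, 3], p(x) = -3 - 17/5·(x - 1) + 0·(x - 1)² + 3/5·(x - 1)³.
With (x - 1) = 1: p(2) = -29/5.

-5.8000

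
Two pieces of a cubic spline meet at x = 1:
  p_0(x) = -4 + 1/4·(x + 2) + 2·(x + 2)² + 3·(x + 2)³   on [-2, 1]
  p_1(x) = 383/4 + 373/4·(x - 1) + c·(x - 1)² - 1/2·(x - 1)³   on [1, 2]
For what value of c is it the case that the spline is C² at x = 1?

p_0''(x) = 4 + 18·(x + 2), so p_0''(1) = 58. On the right, p_1''(1) = 2c, so c = 29.

29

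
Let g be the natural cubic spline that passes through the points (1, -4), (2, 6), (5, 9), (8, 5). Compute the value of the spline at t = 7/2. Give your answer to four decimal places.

11.0948

Write M_i for g''(x_i). With h_i = 1, 3, 3 and divided differences Δ_i = 10, 1, -4/3, the continuity of g' gives the tridiagonal system
  1·M_0 + 8·M_1 + 3·M_2 = 6(Δ_1 - Δ_0) = -54
  3·M_1 + 12·M_2 + 3·M_3 = 6(Δ_2 - Δ_1) = -14
Natural end conditions: M_0 = M_3 = 0.
Solving the tridiagonal system: M_0 = 0, M_1 = -202/29, M_2 = 50/87, M_3 = 0.
On [2, 5], g(t) = 6 + 668/87·(t - 2) - 101/29·(t - 2)² + 328/783·(t - 2)³.
With (t - 2) = 3/2: g(7/2) = 1287/116.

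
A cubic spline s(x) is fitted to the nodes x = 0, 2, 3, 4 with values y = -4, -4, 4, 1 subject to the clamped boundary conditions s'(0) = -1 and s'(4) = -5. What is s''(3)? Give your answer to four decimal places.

-20.9091

Put M_i = s'' at the i-th knot. Here h = (2, 1, 1) and Δ = (0, 8, -3), so the interior equations h_(i-1)·M_(i-1) + 2(h_(i-1)+h_i)·M_i + h_i·M_(i+1) = 6(Δ_i − Δ_(i-1)) read
  2·M_0 + 6·M_1 + 1·M_2 = 6(Δ_1 - Δ_0) = 48
  1·M_1 + 4·M_2 + 1·M_3 = 6(Δ_2 - Δ_1) = -66
Clamped end conditions give two more equations: 2h_0·M_0 + h_0·M_1 = 6(Δ_0 - s'(0)) = 6 and h_2·M_2 + 2h_2·M_3 = 6(s'(4) - Δ_2) = -12.
Solving the tridiagonal system: M_0 = -56/11, M_1 = 145/11, M_2 = -230/11, M_3 = 49/11.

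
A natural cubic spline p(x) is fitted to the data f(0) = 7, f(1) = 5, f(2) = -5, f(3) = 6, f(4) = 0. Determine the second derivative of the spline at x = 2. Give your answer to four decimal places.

46.7143

Let M_i = p''(x_i). Step sizes h_i = 1, 1, 1, 1; slopes of the chords Δ_i = (y_(i+1) - y_i)/h_i = -2, -10, 11, -6.
  1·M_0 + 4·M_1 + 1·M_2 = 6(Δ_1 - Δ_0) = -48
  1·M_1 + 4·M_2 + 1·M_3 = 6(Δ_2 - Δ_1) = 126
  1·M_2 + 4·M_3 + 1·M_4 = 6(Δ_3 - Δ_2) = -102
Natural end conditions: M_0 = M_4 = 0.
Solving: M_0 = 0, M_1 = -663/28, M_2 = 327/7, M_3 = -1041/28, M_4 = 0.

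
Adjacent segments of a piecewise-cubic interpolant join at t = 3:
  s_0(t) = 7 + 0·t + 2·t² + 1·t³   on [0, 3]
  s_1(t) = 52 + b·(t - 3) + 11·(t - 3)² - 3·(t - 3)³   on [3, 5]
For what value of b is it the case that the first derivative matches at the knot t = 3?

s_0'(t) = 0 + 4·t + 3·t², so s_0'(3) = 39. On the right, s_1'(3) = b, so b = 39.

39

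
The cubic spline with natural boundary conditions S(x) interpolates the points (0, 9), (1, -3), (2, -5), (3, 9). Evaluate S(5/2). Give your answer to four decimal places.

Let M_i = S''(x_i). Step sizes h_i = 1, 1, 1; slopes of the chords Δ_i = (y_(i+1) - y_i)/h_i = -12, -2, 14.
  1·M_0 + 4·M_1 + 1·M_2 = 6(Δ_1 - Δ_0) = 60
  1·M_1 + 4·M_2 + 1·M_3 = 6(Δ_2 - Δ_1) = 96
Natural end conditions: M_0 = M_3 = 0.
Forward elimination and back-substitution give M_0 = 0, M_1 = 48/5, M_2 = 108/5, M_3 = 0.
On [2, 3], S(x) = -5 + 34/5·(x - 2) + 54/5·(x - 2)² - 18/5·(x - 2)³.
With (x - 2) = 1/2: S(5/2) = 13/20.

0.6500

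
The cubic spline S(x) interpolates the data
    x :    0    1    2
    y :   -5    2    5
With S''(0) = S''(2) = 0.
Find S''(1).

-6

With M_i denoting the second derivative at x_i, h_i = 1, 1, and Δ_i = (y_(i+1) − y_i)/h_i = 7, 3:
  1·M_0 + 4·M_1 + 1·M_2 = 6(Δ_1 - Δ_0) = -24
Natural end conditions: M_0 = M_2 = 0.
Solving the tridiagonal system: M_0 = 0, M_1 = -6, M_2 = 0.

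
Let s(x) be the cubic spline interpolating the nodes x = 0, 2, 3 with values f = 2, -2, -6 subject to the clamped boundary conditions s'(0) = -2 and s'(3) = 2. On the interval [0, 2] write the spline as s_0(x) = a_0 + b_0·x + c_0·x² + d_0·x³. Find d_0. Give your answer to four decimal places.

-0.8333

Write σ_i for s''(x_i). With h_i = 2, 1 and divided differences Δ_i = -2, -4, the continuity of s' gives the tridiagonal system
  2·σ_0 + 6·σ_1 + 1·σ_2 = 6(Δ_1 - Δ_0) = -12
Clamped end conditions give two more equations: 2h_0·σ_0 + h_0·σ_1 = 6(Δ_0 - s'(0)) = 0 and h_1·σ_1 + 2h_1·σ_2 = 6(s'(3) - Δ_1) = 36.
Solving the tridiagonal system: σ_0 = 10/3, σ_1 = -20/3, σ_2 = 64/3.
On [0, 2], with s_0(x) = a_0 + b_0·x + c_0·x² + d_0·x³: c_0 = σ_0/2 = 5/3, d_0 = (σ_1 - σ_0)/(6h_0) = -5/6, b_0 = Δ_0 - h_0(2σ_0 + σ_1)/6 = -2.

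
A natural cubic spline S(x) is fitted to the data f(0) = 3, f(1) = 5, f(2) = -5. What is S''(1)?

Write m_i for S''(x_i). With h_i = 1, 1 and divided differences Δ_i = 2, -10, the continuity of S' gives the tridiagonal system
  1·m_0 + 4·m_1 + 1·m_2 = 6(Δ_1 - Δ_0) = -72
Natural end conditions: m_0 = m_2 = 0.
Solving: m_0 = 0, m_1 = -18, m_2 = 0.

-18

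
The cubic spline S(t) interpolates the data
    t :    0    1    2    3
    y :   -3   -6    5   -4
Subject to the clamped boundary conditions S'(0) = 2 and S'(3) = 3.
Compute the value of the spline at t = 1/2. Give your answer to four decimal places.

Put m_i = S'' at the i-th knot. Here h = (1, 1, 1) and Δ = (-3, 11, -9), so the interior equations h_(i-1)·m_(i-1) + 2(h_(i-1)+h_i)·m_i + h_i·m_(i+1) = 6(Δ_i − Δ_(i-1)) read
  1·m_0 + 4·m_1 + 1·m_2 = 6(Δ_1 - Δ_0) = 84
  1·m_1 + 4·m_2 + 1·m_3 = 6(Δ_2 - Δ_1) = -120
Clamped end conditions give two more equations: 2h_0·m_0 + h_0·m_1 = 6(Δ_0 - S'(0)) = -30 and h_2·m_2 + 2h_2·m_3 = 6(S'(3) - Δ_2) = 72.
Hence m_0 = -112/3, m_1 = 134/3, m_2 = -172/3, m_3 = 194/3.
On [0, 1], S(t) = -3 + 2·t - 56/3·t² + 41/3·t³.
With t = 1/2: S(1/2) = -119/24.

-4.9583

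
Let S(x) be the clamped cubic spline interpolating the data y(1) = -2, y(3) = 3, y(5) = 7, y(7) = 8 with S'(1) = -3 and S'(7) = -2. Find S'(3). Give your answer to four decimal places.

3.7667

Write M_i for S''(x_i). With h_i = 2, 2, 2 and divided differences Δ_i = 5/2, 2, 1/2, the continuity of S' gives the tridiagonal system
  2·M_0 + 8·M_1 + 2·M_2 = 6(Δ_1 - Δ_0) = -3
  2·M_1 + 8·M_2 + 2·M_3 = 6(Δ_2 - Δ_1) = -9
Clamped end conditions give two more equations: 2h_0·M_0 + h_0·M_1 = 6(Δ_0 - S'(1)) = 33 and h_2·M_2 + 2h_2·M_3 = 6(S'(7) - Δ_2) = -15.
Solving the tridiagonal system: M_0 = 146/15, M_1 = -89/30, M_2 = 19/30, M_3 = -61/15.
On [3, 5], S'(x) = b_1 + 2c_1·(x - 3) + 3d_1·(x - 3)² with b_1 = Δ_1 - h_1(2M_1 + M_2)/6 = 113/30, c_1 = M_1/2 = -89/60, d_1 = (M_2 - M_1)/(6h_1) = 3/10. So S'(3) = 113/30.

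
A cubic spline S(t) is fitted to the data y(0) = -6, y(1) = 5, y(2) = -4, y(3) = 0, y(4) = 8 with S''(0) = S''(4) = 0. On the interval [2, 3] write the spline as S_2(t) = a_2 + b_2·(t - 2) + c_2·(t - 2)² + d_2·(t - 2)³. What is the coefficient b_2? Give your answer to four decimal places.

Let σ_i = S''(x_i). Step sizes h_i = 1, 1, 1, 1; slopes of the chords Δ_i = (y_(i+1) - y_i)/h_i = 11, -9, 4, 8.
  1·σ_0 + 4·σ_1 + 1·σ_2 = 6(Δ_1 - Δ_0) = -120
  1·σ_1 + 4·σ_2 + 1·σ_3 = 6(Δ_2 - Δ_1) = 78
  1·σ_2 + 4·σ_3 + 1·σ_4 = 6(Δ_3 - Δ_2) = 24
Natural end conditions: σ_0 = σ_4 = 0.
Forward elimination and back-substitution give σ_0 = 0, σ_1 = -261/7, σ_2 = 204/7, σ_3 = -9/7, σ_4 = 0.
On [2, 3], with S_2(t) = a_2 + b_2·(t - 2) + c_2·(t - 2)² + d_2·(t - 2)³: c_2 = σ_2/2 = 102/7, d_2 = (σ_3 - σ_2)/(6h_2) = -71/14, b_2 = Δ_2 - h_2(2σ_2 + σ_3)/6 = -11/2.

-5.5000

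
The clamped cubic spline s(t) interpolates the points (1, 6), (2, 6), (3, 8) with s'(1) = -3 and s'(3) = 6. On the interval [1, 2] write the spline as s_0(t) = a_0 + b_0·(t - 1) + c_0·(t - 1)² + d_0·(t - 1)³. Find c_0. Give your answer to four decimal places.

5.2500

With M_i denoting the second derivative at x_i, h_i = 1, 1, and Δ_i = (y_(i+1) − y_i)/h_i = 0, 2:
  1·M_0 + 4·M_1 + 1·M_2 = 6(Δ_1 - Δ_0) = 12
Clamped end conditions give two more equations: 2h_0·M_0 + h_0·M_1 = 6(Δ_0 - s'(1)) = 18 and h_1·M_1 + 2h_1·M_2 = 6(s'(3) - Δ_1) = 24.
Forward elimination and back-substitution give M_0 = 21/2, M_1 = -3, M_2 = 27/2.
On [1, 2], with s_0(t) = a_0 + b_0·(t - 1) + c_0·(t - 1)² + d_0·(t - 1)³: c_0 = M_0/2 = 21/4, d_0 = (M_1 - M_0)/(6h_0) = -9/4, b_0 = Δ_0 - h_0(2M_0 + M_1)/6 = -3.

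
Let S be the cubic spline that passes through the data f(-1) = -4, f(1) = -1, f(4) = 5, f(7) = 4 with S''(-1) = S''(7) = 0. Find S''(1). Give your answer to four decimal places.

Let M_i = S''(x_i). Step sizes h_i = 2, 3, 3; slopes of the chords Δ_i = (y_(i+1) - y_i)/h_i = 3/2, 2, -1/3.
  2·M_0 + 10·M_1 + 3·M_2 = 6(Δ_1 - Δ_0) = 3
  3·M_1 + 12·M_2 + 3·M_3 = 6(Δ_2 - Δ_1) = -14
Natural end conditions: M_0 = M_3 = 0.
Hence M_0 = 0, M_1 = 26/37, M_2 = -149/111, M_3 = 0.

0.7027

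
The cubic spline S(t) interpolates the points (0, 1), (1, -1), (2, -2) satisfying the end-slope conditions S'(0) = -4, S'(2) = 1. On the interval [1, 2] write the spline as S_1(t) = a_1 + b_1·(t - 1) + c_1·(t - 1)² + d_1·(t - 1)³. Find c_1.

-1

Put M_i = S'' at the i-th knot. Here h = (1, 1) and Δ = (-2, -1), so the interior equations h_(i-1)·M_(i-1) + 2(h_(i-1)+h_i)·M_i + h_i·M_(i+1) = 6(Δ_i − Δ_(i-1)) read
  1·M_0 + 4·M_1 + 1·M_2 = 6(Δ_1 - Δ_0) = 6
Clamped end conditions give two more equations: 2h_0·M_0 + h_0·M_1 = 6(Δ_0 - S'(0)) = 12 and h_1·M_1 + 2h_1·M_2 = 6(S'(2) - Δ_1) = 12.
Hence M_0 = 7, M_1 = -2, M_2 = 7.
On [1, 2], with S_1(t) = a_1 + b_1·(t - 1) + c_1·(t - 1)² + d_1·(t - 1)³: c_1 = M_1/2 = -1, d_1 = (M_2 - M_1)/(6h_1) = 3/2, b_1 = Δ_1 - h_1(2M_1 + M_2)/6 = -3/2.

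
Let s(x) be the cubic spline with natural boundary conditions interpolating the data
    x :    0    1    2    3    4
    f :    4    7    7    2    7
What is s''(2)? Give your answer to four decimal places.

Put M_i = s'' at the i-th knot. Here h = (1, 1, 1, 1) and Δ = (3, 0, -5, 5), so the interior equations h_(i-1)·M_(i-1) + 2(h_(i-1)+h_i)·M_i + h_i·M_(i+1) = 6(Δ_i − Δ_(i-1)) read
  1·M_0 + 4·M_1 + 1·M_2 = 6(Δ_1 - Δ_0) = -18
  1·M_1 + 4·M_2 + 1·M_3 = 6(Δ_2 - Δ_1) = -30
  1·M_2 + 4·M_3 + 1·M_4 = 6(Δ_3 - Δ_2) = 60
Natural end conditions: M_0 = M_4 = 0.
Hence M_0 = 0, M_1 = -45/28, M_2 = -81/7, M_3 = 501/28, M_4 = 0.

-11.5714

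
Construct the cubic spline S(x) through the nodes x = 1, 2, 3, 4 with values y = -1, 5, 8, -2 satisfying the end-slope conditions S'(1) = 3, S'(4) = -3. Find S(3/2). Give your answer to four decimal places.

1.4250

Put M_i = S'' at the i-th knot. Here h = (1, 1, 1) and Δ = (6, 3, -10), so the interior equations h_(i-1)·M_(i-1) + 2(h_(i-1)+h_i)·M_i + h_i·M_(i+1) = 6(Δ_i − Δ_(i-1)) read
  1·M_0 + 4·M_1 + 1·M_2 = 6(Δ_1 - Δ_0) = -18
  1·M_1 + 4·M_2 + 1·M_3 = 6(Δ_2 - Δ_1) = -78
Clamped end conditions give two more equations: 2h_0·M_0 + h_0·M_1 = 6(Δ_0 - S'(1)) = 18 and h_2·M_2 + 2h_2·M_3 = 6(S'(4) - Δ_2) = 42.
Hence M_0 = 44/5, M_1 = 2/5, M_2 = -142/5, M_3 = 176/5.
On [1, 2], S(x) = -1 + 3·(x - 1) + 22/5·(x - 1)² - 7/5·(x - 1)³.
With (x - 1) = 1/2: S(3/2) = 57/40.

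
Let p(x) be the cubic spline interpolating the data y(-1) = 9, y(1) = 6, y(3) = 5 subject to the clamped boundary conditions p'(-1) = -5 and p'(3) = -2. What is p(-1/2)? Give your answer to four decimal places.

Write σ_i for p''(x_i). With h_i = 2, 2 and divided differences Δ_i = -3/2, -1/2, the continuity of p' gives the tridiagonal system
  2·σ_0 + 8·σ_1 + 2·σ_2 = 6(Δ_1 - Δ_0) = 6
Clamped end conditions give two more equations: 2h_0·σ_0 + h_0·σ_1 = 6(Δ_0 - p'(-1)) = 21 and h_1·σ_1 + 2h_1·σ_2 = 6(p'(3) - Δ_1) = -9.
Solving: σ_0 = 21/4, σ_1 = 0, σ_2 = -9/4.
On [-1, 1], p(x) = 9 - 5·(x + 1) + 21/8·(x + 1)² - 7/16·(x + 1)³.
With (x + 1) = 1/2: p(-1/2) = 909/128.

7.1016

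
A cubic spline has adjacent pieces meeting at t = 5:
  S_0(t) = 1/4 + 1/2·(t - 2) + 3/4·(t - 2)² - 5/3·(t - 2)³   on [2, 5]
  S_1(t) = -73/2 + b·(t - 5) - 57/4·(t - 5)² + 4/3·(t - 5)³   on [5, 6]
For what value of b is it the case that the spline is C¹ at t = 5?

-40

S_0'(t) = 1/2 + 3/2·(t - 2) - 5·(t - 2)², so S_0'(5) = -40. On the right, S_1'(5) = b, so b = -40.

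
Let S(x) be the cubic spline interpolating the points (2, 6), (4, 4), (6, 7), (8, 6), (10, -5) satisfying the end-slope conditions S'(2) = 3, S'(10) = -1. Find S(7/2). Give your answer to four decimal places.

Let M_i = S''(x_i). Step sizes h_i = 2, 2, 2, 2; slopes of the chords Δ_i = (y_(i+1) - y_i)/h_i = -1, 3/2, -1/2, -11/2.
  2·M_0 + 8·M_1 + 2·M_2 = 6(Δ_1 - Δ_0) = 15
  2·M_1 + 8·M_2 + 2·M_3 = 6(Δ_2 - Δ_1) = -12
  2·M_2 + 8·M_3 + 2·M_4 = 6(Δ_3 - Δ_2) = -30
Clamped end conditions give two more equations: 2h_0·M_0 + h_0·M_1 = 6(Δ_0 - S'(2)) = -24 and h_3·M_3 + 2h_3·M_4 = 6(S'(10) - Δ_3) = 27.
Hence M_0 = -905/112, M_1 = 233/56, M_2 = -17/16, M_3 = -331/56, M_4 = 1087/112.
On [2, 4], S(x) = 6 + 3·(x - 2) - 905/224·(x - 2)² + 457/448·(x - 2)³.
With (x - 2) = 3/2: S(7/2) = 17391/3584.

4.8524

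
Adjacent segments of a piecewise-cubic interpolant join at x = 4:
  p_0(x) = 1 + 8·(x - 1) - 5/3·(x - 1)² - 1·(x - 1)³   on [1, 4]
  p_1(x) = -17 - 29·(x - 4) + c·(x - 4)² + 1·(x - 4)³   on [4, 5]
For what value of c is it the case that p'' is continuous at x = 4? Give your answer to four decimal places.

-10.6667

p_0''(x) = -10/3 - 6·(x - 1), so p_0''(4) = -64/3. On the right, p_1''(4) = 2c, so c = -32/3.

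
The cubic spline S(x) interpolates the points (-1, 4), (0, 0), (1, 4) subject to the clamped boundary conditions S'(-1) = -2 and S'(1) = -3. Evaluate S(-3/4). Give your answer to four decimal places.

3.0352

Put m_i = S'' at the i-th knot. Here h = (1, 1) and Δ = (-4, 4), so the interior equations h_(i-1)·m_(i-1) + 2(h_(i-1)+h_i)·m_i + h_i·m_(i+1) = 6(Δ_i − Δ_(i-1)) read
  1·m_0 + 4·m_1 + 1·m_2 = 6(Δ_1 - Δ_0) = 48
Clamped end conditions give two more equations: 2h_0·m_0 + h_0·m_1 = 6(Δ_0 - S'(-1)) = -12 and h_1·m_1 + 2h_1·m_2 = 6(S'(1) - Δ_1) = -42.
Solving: m_0 = -37/2, m_1 = 25, m_2 = -67/2.
On [-1, 0], S(x) = 4 - 2·(x + 1) - 37/4·(x + 1)² + 29/4·(x + 1)³.
With (x + 1) = 1/4: S(-3/4) = 777/256.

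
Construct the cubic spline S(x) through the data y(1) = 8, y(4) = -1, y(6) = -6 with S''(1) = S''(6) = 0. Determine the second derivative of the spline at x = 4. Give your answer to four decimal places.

0.3000

With M_i denoting the second derivative at x_i, h_i = 3, 2, and Δ_i = (y_(i+1) − y_i)/h_i = -3, -5/2:
  3·M_0 + 10·M_1 + 2·M_2 = 6(Δ_1 - Δ_0) = 3
Natural end conditions: M_0 = M_2 = 0.
Forward elimination and back-substitution give M_0 = 0, M_1 = 3/10, M_2 = 0.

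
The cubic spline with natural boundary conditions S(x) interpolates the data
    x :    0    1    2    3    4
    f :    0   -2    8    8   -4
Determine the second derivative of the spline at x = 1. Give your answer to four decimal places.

22.2857

With m_i denoting the second derivative at x_i, h_i = 1, 1, 1, 1, and Δ_i = (y_(i+1) − y_i)/h_i = -2, 10, 0, -12:
  1·m_0 + 4·m_1 + 1·m_2 = 6(Δ_1 - Δ_0) = 72
  1·m_1 + 4·m_2 + 1·m_3 = 6(Δ_2 - Δ_1) = -60
  1·m_2 + 4·m_3 + 1·m_4 = 6(Δ_3 - Δ_2) = -72
Natural end conditions: m_0 = m_4 = 0.
Forward elimination and back-substitution give m_0 = 0, m_1 = 156/7, m_2 = -120/7, m_3 = -96/7, m_4 = 0.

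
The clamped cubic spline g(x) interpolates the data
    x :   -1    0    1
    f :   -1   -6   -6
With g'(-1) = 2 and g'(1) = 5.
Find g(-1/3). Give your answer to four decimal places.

Write M_i for g''(x_i). With h_i = 1, 1 and divided differences Δ_i = -5, 0, the continuity of g' gives the tridiagonal system
  1·M_0 + 4·M_1 + 1·M_2 = 6(Δ_1 - Δ_0) = 30
Clamped end conditions give two more equations: 2h_0·M_0 + h_0·M_1 = 6(Δ_0 - g'(-1)) = -42 and h_1·M_1 + 2h_1·M_2 = 6(g'(1) - Δ_1) = 30.
Forward elimination and back-substitution give M_0 = -27, M_1 = 12, M_2 = 9.
On [-1, 0], g(x) = -1 + 2·(x + 1) - 27/2·(x + 1)² + 13/2·(x + 1)³.
With (x + 1) = 2/3: g(-1/3) = -101/27.

-3.7407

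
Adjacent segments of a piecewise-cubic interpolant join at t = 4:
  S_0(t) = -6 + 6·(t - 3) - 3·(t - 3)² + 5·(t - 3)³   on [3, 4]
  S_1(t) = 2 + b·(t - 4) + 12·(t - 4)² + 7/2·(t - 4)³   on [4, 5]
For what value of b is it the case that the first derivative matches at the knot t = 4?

15

S_0'(t) = 6 - 6·(t - 3) + 15·(t - 3)², so S_0'(4) = 15. On the right, S_1'(4) = b, so b = 15.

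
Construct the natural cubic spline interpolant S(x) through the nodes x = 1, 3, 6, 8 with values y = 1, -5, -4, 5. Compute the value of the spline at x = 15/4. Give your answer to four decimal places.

-6.1601

Put σ_i = S'' at the i-th knot. Here h = (2, 3, 2) and Δ = (-3, 1/3, 9/2), so the interior equations h_(i-1)·σ_(i-1) + 2(h_(i-1)+h_i)·σ_i + h_i·σ_(i+1) = 6(Δ_i − Δ_(i-1)) read
  2·σ_0 + 10·σ_1 + 3·σ_2 = 6(Δ_1 - Δ_0) = 20
  3·σ_1 + 10·σ_2 + 2·σ_3 = 6(Δ_2 - Δ_1) = 25
Natural end conditions: σ_0 = σ_3 = 0.
Forward elimination and back-substitution give σ_0 = 0, σ_1 = 125/91, σ_2 = 190/91, σ_3 = 0.
On [3, 6], S(x) = -5 - 569/273·(x - 3) + 125/182·(x - 3)² + 5/126·(x - 3)³.
With (x - 3) = 3/4: S(15/4) = -71753/11648.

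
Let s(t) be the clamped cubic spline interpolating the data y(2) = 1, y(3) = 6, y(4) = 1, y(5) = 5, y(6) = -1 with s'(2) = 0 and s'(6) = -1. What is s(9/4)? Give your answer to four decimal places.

Let m_i = s''(x_i). Step sizes h_i = 1, 1, 1, 1; slopes of the chords Δ_i = (y_(i+1) - y_i)/h_i = 5, -5, 4, -6.
  1·m_0 + 4·m_1 + 1·m_2 = 6(Δ_1 - Δ_0) = -60
  1·m_1 + 4·m_2 + 1·m_3 = 6(Δ_2 - Δ_1) = 54
  1·m_2 + 4·m_3 + 1·m_4 = 6(Δ_3 - Δ_2) = -60
Clamped end conditions give two more equations: 2h_0·m_0 + h_0·m_1 = 6(Δ_0 - s'(2)) = 30 and h_3·m_3 + 2h_3·m_4 = 6(s'(6) - Δ_3) = 30.
Solving: m_0 = 119/4, m_1 = -59/2, m_2 = 113/4, m_3 = -59/2, m_4 = 119/4.
On [2, 3], s(t) = 1 + 0·(t - 2) + 119/8·(t - 2)² - 79/8·(t - 2)³.
With (t - 2) = 1/4: s(9/4) = 909/512.

1.7754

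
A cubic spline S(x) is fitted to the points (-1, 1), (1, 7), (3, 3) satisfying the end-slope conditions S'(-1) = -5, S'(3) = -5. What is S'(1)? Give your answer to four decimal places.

With M_i denoting the second derivative at x_i, h_i = 2, 2, and Δ_i = (y_(i+1) − y_i)/h_i = 3, -2:
  2·M_0 + 8·M_1 + 2·M_2 = 6(Δ_1 - Δ_0) = -30
Clamped end conditions give two more equations: 2h_0·M_0 + h_0·M_1 = 6(Δ_0 - S'(-1)) = 48 and h_1·M_1 + 2h_1·M_2 = 6(S'(3) - Δ_1) = -18.
Solving the tridiagonal system: M_0 = 63/4, M_1 = -15/2, M_2 = -3/4.
On [1, 3], S'(x) = b_1 + 2c_1·(x - 1) + 3d_1·(x - 1)² with b_1 = Δ_1 - h_1(2M_1 + M_2)/6 = 13/4, c_1 = M_1/2 = -15/4, d_1 = (M_2 - M_1)/(6h_1) = 9/16. So S'(1) = 13/4.

3.2500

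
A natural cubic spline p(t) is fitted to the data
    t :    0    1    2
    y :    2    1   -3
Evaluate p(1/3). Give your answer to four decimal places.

Put M_i = p'' at the i-th knot. Here h = (1, 1) and Δ = (-1, -4), so the interior equations h_(i-1)·M_(i-1) + 2(h_(i-1)+h_i)·M_i + h_i·M_(i+1) = 6(Δ_i − Δ_(i-1)) read
  1·M_0 + 4·M_1 + 1·M_2 = 6(Δ_1 - Δ_0) = -18
Natural end conditions: M_0 = M_2 = 0.
Solving: M_0 = 0, M_1 = -9/2, M_2 = 0.
On [0, 1], p(t) = 2 - 1/4·t + 0·t² - 3/4·t³.
With t = 1/3: p(1/3) = 17/9.

1.8889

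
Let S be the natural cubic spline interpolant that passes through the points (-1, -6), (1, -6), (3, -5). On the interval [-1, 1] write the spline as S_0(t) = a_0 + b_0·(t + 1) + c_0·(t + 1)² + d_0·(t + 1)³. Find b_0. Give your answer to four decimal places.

Write M_i for S''(x_i). With h_i = 2, 2 and divided differences Δ_i = 0, 1/2, the continuity of S' gives the tridiagonal system
  2·M_0 + 8·M_1 + 2·M_2 = 6(Δ_1 - Δ_0) = 3
Natural end conditions: M_0 = M_2 = 0.
Solving: M_0 = 0, M_1 = 3/8, M_2 = 0.
On [-1, 1], with S_0(t) = a_0 + b_0·(t + 1) + c_0·(t + 1)² + d_0·(t + 1)³: c_0 = M_0/2 = 0, d_0 = (M_1 - M_0)/(6h_0) = 1/32, b_0 = Δ_0 - h_0(2M_0 + M_1)/6 = -1/8.

-0.1250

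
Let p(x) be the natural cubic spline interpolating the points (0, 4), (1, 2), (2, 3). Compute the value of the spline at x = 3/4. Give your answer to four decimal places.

Write M_i for p''(x_i). With h_i = 1, 1 and divided differences Δ_i = -2, 1, the continuity of p' gives the tridiagonal system
  1·M_0 + 4·M_1 + 1·M_2 = 6(Δ_1 - Δ_0) = 18
Natural end conditions: M_0 = M_2 = 0.
Solving: M_0 = 0, M_1 = 9/2, M_2 = 0.
On [0, 1], p(x) = 4 - 11/4·x + 0·x² + 3/4·x³.
With x = 3/4: p(3/4) = 577/256.

2.2539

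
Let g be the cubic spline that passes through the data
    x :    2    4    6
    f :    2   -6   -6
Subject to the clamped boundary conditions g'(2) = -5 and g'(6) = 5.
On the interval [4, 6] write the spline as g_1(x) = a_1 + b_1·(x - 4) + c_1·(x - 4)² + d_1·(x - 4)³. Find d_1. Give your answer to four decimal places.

0.5000

Put m_i = g'' at the i-th knot. Here h = (2, 2) and Δ = (-4, 0), so the interior equations h_(i-1)·m_(i-1) + 2(h_(i-1)+h_i)·m_i + h_i·m_(i+1) = 6(Δ_i − Δ_(i-1)) read
  2·m_0 + 8·m_1 + 2·m_2 = 6(Δ_1 - Δ_0) = 24
Clamped end conditions give two more equations: 2h_0·m_0 + h_0·m_1 = 6(Δ_0 - g'(2)) = 6 and h_1·m_1 + 2h_1·m_2 = 6(g'(6) - Δ_1) = 30.
Hence m_0 = 1, m_1 = 1, m_2 = 7.
On [4, 6], with g_1(x) = a_1 + b_1·(x - 4) + c_1·(x - 4)² + d_1·(x - 4)³: c_1 = m_1/2 = 1/2, d_1 = (m_2 - m_1)/(6h_1) = 1/2, b_1 = Δ_1 - h_1(2m_1 + m_2)/6 = -3.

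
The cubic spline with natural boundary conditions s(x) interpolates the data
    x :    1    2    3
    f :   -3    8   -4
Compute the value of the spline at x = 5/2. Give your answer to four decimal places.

4.1563

Put M_i = s'' at the i-th knot. Here h = (1, 1) and Δ = (11, -12), so the interior equations h_(i-1)·M_(i-1) + 2(h_(i-1)+h_i)·M_i + h_i·M_(i+1) = 6(Δ_i − Δ_(i-1)) read
  1·M_0 + 4·M_1 + 1·M_2 = 6(Δ_1 - Δ_0) = -138
Natural end conditions: M_0 = M_2 = 0.
Hence M_0 = 0, M_1 = -69/2, M_2 = 0.
On [2, 3], s(x) = 8 - 1/2·(x - 2) - 69/4·(x - 2)² + 23/4·(x - 2)³.
With (x - 2) = 1/2: s(5/2) = 133/32.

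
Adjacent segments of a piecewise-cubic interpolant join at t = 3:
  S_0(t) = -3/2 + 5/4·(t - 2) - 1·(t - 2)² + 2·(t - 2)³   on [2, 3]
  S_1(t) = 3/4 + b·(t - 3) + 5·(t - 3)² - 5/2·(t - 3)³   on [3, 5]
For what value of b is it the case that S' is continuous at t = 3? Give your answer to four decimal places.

5.2500

S_0'(t) = 5/4 - 2·(t - 2) + 6·(t - 2)², so S_0'(3) = 21/4. On the right, S_1'(3) = b, so b = 21/4.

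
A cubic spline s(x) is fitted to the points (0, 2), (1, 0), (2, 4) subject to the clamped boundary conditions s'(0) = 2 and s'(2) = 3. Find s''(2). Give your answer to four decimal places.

Let M_i = s''(x_i). Step sizes h_i = 1, 1; slopes of the chords Δ_i = (y_(i+1) - y_i)/h_i = -2, 4.
  1·M_0 + 4·M_1 + 1·M_2 = 6(Δ_1 - Δ_0) = 36
Clamped end conditions give two more equations: 2h_0·M_0 + h_0·M_1 = 6(Δ_0 - s'(0)) = -24 and h_1·M_1 + 2h_1·M_2 = 6(s'(2) - Δ_1) = -6.
Forward elimination and back-substitution give M_0 = -41/2, M_1 = 17, M_2 = -23/2.

-11.5000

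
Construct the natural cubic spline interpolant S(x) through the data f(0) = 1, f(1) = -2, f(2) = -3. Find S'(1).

Write σ_i for S''(x_i). With h_i = 1, 1 and divided differences Δ_i = -3, -1, the continuity of S' gives the tridiagonal system
  1·σ_0 + 4·σ_1 + 1·σ_2 = 6(Δ_1 - Δ_0) = 12
Natural end conditions: σ_0 = σ_2 = 0.
Hence σ_0 = 0, σ_1 = 3, σ_2 = 0.
On [1, 2], S'(x) = b_1 + 2c_1·(x - 1) + 3d_1·(x - 1)² with b_1 = Δ_1 - h_1(2σ_1 + σ_2)/6 = -2, c_1 = σ_1/2 = 3/2, d_1 = (σ_2 - σ_1)/(6h_1) = -1/2. So S'(1) = -2.

-2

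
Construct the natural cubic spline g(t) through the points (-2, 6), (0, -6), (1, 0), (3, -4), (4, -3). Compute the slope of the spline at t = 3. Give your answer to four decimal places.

Let m_i = g''(x_i). Step sizes h_i = 2, 1, 2, 1; slopes of the chords Δ_i = (y_(i+1) - y_i)/h_i = -6, 6, -2, 1.
  2·m_0 + 6·m_1 + 1·m_2 = 6(Δ_1 - Δ_0) = 72
  1·m_1 + 6·m_2 + 2·m_3 = 6(Δ_2 - Δ_1) = -48
  2·m_2 + 6·m_3 + 1·m_4 = 6(Δ_3 - Δ_2) = 18
Natural end conditions: m_0 = m_4 = 0.
Solving: m_0 = 0, m_1 = 438/31, m_2 = -396/31, m_3 = 225/31, m_4 = 0.
On [3, 4], g'(t) = b_3 + 2c_3·(t - 3) + 3d_3·(t - 3)² with b_3 = Δ_3 - h_3(2m_3 + m_4)/6 = -44/31, c_3 = m_3/2 = 225/62, d_3 = (m_4 - m_3)/(6h_3) = -75/62. So g'(3) = -44/31.

-1.4194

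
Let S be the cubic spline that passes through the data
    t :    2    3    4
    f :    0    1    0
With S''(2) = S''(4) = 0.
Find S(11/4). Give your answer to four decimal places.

0.9141

With m_i denoting the second derivative at x_i, h_i = 1, 1, and Δ_i = (y_(i+1) − y_i)/h_i = 1, -1:
  1·m_0 + 4·m_1 + 1·m_2 = 6(Δ_1 - Δ_0) = -12
Natural end conditions: m_0 = m_2 = 0.
Forward elimination and back-substitution give m_0 = 0, m_1 = -3, m_2 = 0.
On [2, 3], S(t) = 0 + 3/2·(t - 2) + 0·(t - 2)² - 1/2·(t - 2)³.
With (t - 2) = 3/4: S(11/4) = 117/128.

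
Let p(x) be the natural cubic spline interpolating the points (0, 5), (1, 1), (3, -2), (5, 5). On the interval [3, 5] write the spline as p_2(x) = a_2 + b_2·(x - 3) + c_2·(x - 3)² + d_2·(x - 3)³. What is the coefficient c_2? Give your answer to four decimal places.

Let M_i = p''(x_i). Step sizes h_i = 1, 2, 2; slopes of the chords Δ_i = (y_(i+1) - y_i)/h_i = -4, -3/2, 7/2.
  1·M_0 + 6·M_1 + 2·M_2 = 6(Δ_1 - Δ_0) = 15
  2·M_1 + 8·M_2 + 2·M_3 = 6(Δ_2 - Δ_1) = 30
Natural end conditions: M_0 = M_3 = 0.
Solving: M_0 = 0, M_1 = 15/11, M_2 = 75/22, M_3 = 0.
On [3, 5], with p_2(x) = a_2 + b_2·(x - 3) + c_2·(x - 3)² + d_2·(x - 3)³: c_2 = M_2/2 = 75/44, d_2 = (M_3 - M_2)/(6h_2) = -25/88, b_2 = Δ_2 - h_2(2M_2 + M_3)/6 = 27/22.

1.7045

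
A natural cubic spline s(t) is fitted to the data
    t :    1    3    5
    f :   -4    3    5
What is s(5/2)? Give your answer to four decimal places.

1.6602

With M_i denoting the second derivative at x_i, h_i = 2, 2, and Δ_i = (y_(i+1) − y_i)/h_i = 7/2, 1:
  2·M_0 + 8·M_1 + 2·M_2 = 6(Δ_1 - Δ_0) = -15
Natural end conditions: M_0 = M_2 = 0.
Hence M_0 = 0, M_1 = -15/8, M_2 = 0.
On [1, 3], s(t) = -4 + 33/8·(t - 1) + 0·(t - 1)² - 5/32·(t - 1)³.
With (t - 1) = 3/2: s(5/2) = 425/256.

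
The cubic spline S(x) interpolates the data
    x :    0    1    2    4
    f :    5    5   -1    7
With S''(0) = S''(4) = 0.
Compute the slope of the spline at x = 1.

Put M_i = S'' at the i-th knot. Here h = (1, 1, 2) and Δ = (0, -6, 4), so the interior equations h_(i-1)·M_(i-1) + 2(h_(i-1)+h_i)·M_i + h_i·M_(i+1) = 6(Δ_i − Δ_(i-1)) read
  1·M_0 + 4·M_1 + 1·M_2 = 6(Δ_1 - Δ_0) = -36
  1·M_1 + 6·M_2 + 2·M_3 = 6(Δ_2 - Δ_1) = 60
Natural end conditions: M_0 = M_3 = 0.
Solving: M_0 = 0, M_1 = -12, M_2 = 12, M_3 = 0.
On [1, 2], S'(x) = b_1 + 2c_1·(x - 1) + 3d_1·(x - 1)² with b_1 = Δ_1 - h_1(2M_1 + M_2)/6 = -4, c_1 = M_1/2 = -6, d_1 = (M_2 - M_1)/(6h_1) = 4. So S'(1) = -4.

-4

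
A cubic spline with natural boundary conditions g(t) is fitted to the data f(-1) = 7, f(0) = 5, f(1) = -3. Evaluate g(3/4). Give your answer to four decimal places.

-0.6484

Write M_i for g''(x_i). With h_i = 1, 1 and divided differences Δ_i = -2, -8, the continuity of g' gives the tridiagonal system
  1·M_0 + 4·M_1 + 1·M_2 = 6(Δ_1 - Δ_0) = -36
Natural end conditions: M_0 = M_2 = 0.
Solving: M_0 = 0, M_1 = -9, M_2 = 0.
On [0, 1], g(t) = 5 - 5·t - 9/2·t² + 3/2·t³.
With t = 3/4: g(3/4) = -83/128.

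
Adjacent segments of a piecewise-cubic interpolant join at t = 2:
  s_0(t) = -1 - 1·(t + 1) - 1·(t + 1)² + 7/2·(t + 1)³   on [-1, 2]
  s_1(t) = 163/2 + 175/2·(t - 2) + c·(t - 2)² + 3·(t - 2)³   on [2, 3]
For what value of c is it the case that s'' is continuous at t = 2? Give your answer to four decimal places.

30.5000

s_0''(t) = -2 + 21·(t + 1), so s_0''(2) = 61. On the right, s_1''(2) = 2c, so c = 61/2.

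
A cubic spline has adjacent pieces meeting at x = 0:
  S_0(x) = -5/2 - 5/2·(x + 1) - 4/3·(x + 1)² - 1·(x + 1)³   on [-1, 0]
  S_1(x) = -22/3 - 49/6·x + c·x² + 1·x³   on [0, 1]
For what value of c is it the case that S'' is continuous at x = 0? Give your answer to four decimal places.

S_0''(x) = -8/3 - 6·(x + 1), so S_0''(0) = -26/3. On the right, S_1''(0) = 2c, so c = -13/3.

-4.3333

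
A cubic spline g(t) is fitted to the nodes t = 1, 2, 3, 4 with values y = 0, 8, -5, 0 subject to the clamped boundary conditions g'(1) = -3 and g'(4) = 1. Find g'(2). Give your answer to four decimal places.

-1.5333

Let σ_i = g''(x_i). Step sizes h_i = 1, 1, 1; slopes of the chords Δ_i = (y_(i+1) - y_i)/h_i = 8, -13, 5.
  1·σ_0 + 4·σ_1 + 1·σ_2 = 6(Δ_1 - Δ_0) = -126
  1·σ_1 + 4·σ_2 + 1·σ_3 = 6(Δ_2 - Δ_1) = 108
Clamped end conditions give two more equations: 2h_0·σ_0 + h_0·σ_1 = 6(Δ_0 - g'(1)) = 66 and h_2·σ_2 + 2h_2·σ_3 = 6(g'(4) - Δ_2) = -24.
Solving the tridiagonal system: σ_0 = 946/15, σ_1 = -902/15, σ_2 = 772/15, σ_3 = -566/15.
On [2, 3], g'(t) = b_1 + 2c_1·(t - 2) + 3d_1·(t - 2)² with b_1 = Δ_1 - h_1(2σ_1 + σ_2)/6 = -23/15, c_1 = σ_1/2 = -451/15, d_1 = (σ_2 - σ_1)/(6h_1) = 93/5. So g'(2) = -23/15.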